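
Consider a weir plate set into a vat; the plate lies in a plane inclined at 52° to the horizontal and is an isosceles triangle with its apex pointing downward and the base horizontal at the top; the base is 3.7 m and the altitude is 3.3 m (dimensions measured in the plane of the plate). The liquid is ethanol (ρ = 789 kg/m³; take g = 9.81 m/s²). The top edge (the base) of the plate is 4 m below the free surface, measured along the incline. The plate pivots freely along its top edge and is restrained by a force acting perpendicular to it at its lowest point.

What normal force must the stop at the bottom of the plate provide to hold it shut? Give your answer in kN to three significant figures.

γ = ρg = 789 × 9.81 / 1000 = 7.74009 kN/m³.
Let θ = 52° be the plate's angle to the horizontal; measure y along the incline from where the plane meets the free surface. Vertical depth h = y·sinθ with sinθ = 0.788011.
With the apex down, the centroid sits h/3 = 3.3/3 = 1.1 m below the base (the top edge), so y_c = 4 + 1.1 = 5.1 m and h_c = 5.1 × 0.788011 = 4.01886 m.
A = ½ × 3.7 × 3.3 = 6.105 m².
Resultant F = γ·h_c·A = 7.74009 × 4.01886 × 6.105 = 189.904 kN.
I_c = b·h³/36 = 3.7 × 3.3³/36 = 3.69353 m⁴.
Centre of pressure: y_p = y_c + I_c/(y_c·A) = 5.1 + 3.69353/(5.1 × 6.105) = 5.1 + 0.118628 = 5.21863 m along the plane.
The resultant acts 1.1 + 0.118628 = 1.21863 m (along the plate) below the hinge at the top edge, so the moment about the hinge is M = F × 1.21863 = 189.904 × 1.21863 = 231.423 kN·m.
A normal force at the bottom, 3.3 m from the hinge, must supply this moment: P = 231.423/3.3 = 70.1282 kN.

P ≈ 70.1 kN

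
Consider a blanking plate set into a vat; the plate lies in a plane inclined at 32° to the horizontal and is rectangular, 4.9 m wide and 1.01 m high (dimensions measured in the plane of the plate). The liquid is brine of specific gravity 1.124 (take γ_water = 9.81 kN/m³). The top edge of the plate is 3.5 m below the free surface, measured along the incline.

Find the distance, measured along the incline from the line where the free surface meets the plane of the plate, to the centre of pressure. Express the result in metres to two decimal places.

γ = 1.124 × 9.81 = 11.02644 kN/m³.
Let θ = 32° be the plate's angle to the horizontal; measure y along the incline from where the plane meets the free surface. Vertical depth h = y·sinθ with sinθ = 0.529919.
The centroid lies 1.01/2 = 0.505 m below the top edge, so y_c = 3.5 + 0.505 = 4.005 m and h_c = 4.005 × 0.529919 = 2.12233 m.
A = 4.9 × 1.01 = 4.949 m².
Resultant F = γ·h_c·A = 11.02644 × 2.12233 × 4.949 = 115.815 kN.
I_c = b·h³/12 = 4.9 × 1.01³/12 = 0.420706 m⁴.
Centre of pressure: y_p = y_c + I_c/(y_c·A) = 4.005 + 0.420706/(4.005 × 4.949) = 4.005 + 0.0212255 = 4.02623 m along the plane.

y_p = 4.03 m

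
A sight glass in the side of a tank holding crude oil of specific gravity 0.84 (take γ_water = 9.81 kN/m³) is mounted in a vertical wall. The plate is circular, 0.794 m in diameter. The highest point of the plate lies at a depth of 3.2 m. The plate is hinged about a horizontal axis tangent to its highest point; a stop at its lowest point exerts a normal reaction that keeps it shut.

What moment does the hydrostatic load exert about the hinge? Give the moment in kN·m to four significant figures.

M ≈ 5.987 kN·m

γ = 0.84 × 9.81 = 8.2404 kN/m³.
The centroid is at the centre, 0.397 m below the top of the plate, so the centroid depth is h_c = 3.2 + 0.397 = 3.597 m.
A = π(0.397)² = 0.495143 m².
Resultant F = γ·h_c·A = 8.2404 × 3.597 × 0.495143 = 14.6764 kN.
I_c = πr⁴/4 = π × 0.397⁴/4 = 0.0195098 m⁴.
Centre of pressure: y_p = y_c + I_c/(y_c·A) = 3.597 + 0.0195098/(3.597 × 0.495143) = 3.597 + 0.0109542 = 3.60795 m along the plane.
The resultant acts 0.397 + 0.0109542 = 0.407954 m (along the plate) below the hinge at the top edge, so the moment about the hinge is M = F × 0.407954 = 14.6764 × 0.407954 = 5.9873 kN·m.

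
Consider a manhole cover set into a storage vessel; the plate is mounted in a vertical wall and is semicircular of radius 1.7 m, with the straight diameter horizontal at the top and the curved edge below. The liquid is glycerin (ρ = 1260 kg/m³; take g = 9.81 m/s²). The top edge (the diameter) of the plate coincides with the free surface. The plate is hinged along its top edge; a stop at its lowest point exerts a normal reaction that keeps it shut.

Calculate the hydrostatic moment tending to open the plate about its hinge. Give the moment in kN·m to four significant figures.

γ = ρg = 1260 × 9.81 / 1000 = 12.3606 kN/m³.
The centroid of a semicircle lies 4r/(3π) = 0.721502 m from the diameter, here below the top edge, so the centroid depth is h_c = 0.721502 m.
A = πr²/2 = π × 1.7²/2 = 4.5396 m².
Resultant F = γ·h_c·A = 12.3606 × 0.721502 × 4.5396 = 40.485 kN.
I_c = (π/8 − 8/(9π))·r⁴ = 0.109757 × 1.7⁴ = 0.916701 m⁴.
Centre of pressure: y_p = y_c + I_c/(y_c·A) = 0.721502 + 0.916701/(0.721502 × 4.5396) = 0.721502 + 0.27988 = 1.00138 m along the plane.
The resultant acts 0.721502 + 0.27988 = 1.00138 m (along the plate) below the hinge at the top edge, so the moment about the hinge is M = F × 1.00138 = 40.485 × 1.00138 = 40.5409 kN·m.

M ≈ 40.54 kN·m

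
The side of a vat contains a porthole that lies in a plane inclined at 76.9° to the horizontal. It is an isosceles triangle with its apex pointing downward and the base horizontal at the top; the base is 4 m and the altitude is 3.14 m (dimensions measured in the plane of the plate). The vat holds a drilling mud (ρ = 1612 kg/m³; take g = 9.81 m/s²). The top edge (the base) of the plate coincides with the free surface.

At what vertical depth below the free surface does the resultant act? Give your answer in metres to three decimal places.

h_p = 1.529 m

γ = ρg = 1612 × 9.81 / 1000 = 15.81372 kN/m³.
Let θ = 76.9° be the plate's angle to the horizontal; measure y along the incline from where the plane meets the free surface. Vertical depth h = y·sinθ with sinθ = 0.973976.
With the apex down, the centroid sits h/3 = 3.14/3 = 1.04667 m below the base (the top edge), so y_c = 1.04667 m and h_c = 1.04667 × 0.973976 = 1.01943 m.
A = ½ × 4 × 3.14 = 6.28 m².
Resultant F = γ·h_c·A = 15.81372 × 1.01943 × 6.28 = 101.24 kN.
I_c = b·h³/36 = 4 × 3.14³/36 = 3.4399 m⁴.
Centre of pressure: y_p = y_c + I_c/(y_c·A) = 1.04667 + 3.4399/(1.04667 × 6.28) = 1.04667 + 0.523331 = 1.57 m along the plane.
Vertically, h_p = y_p·sinθ = 1.57 × 0.973976 = 1.52914 m.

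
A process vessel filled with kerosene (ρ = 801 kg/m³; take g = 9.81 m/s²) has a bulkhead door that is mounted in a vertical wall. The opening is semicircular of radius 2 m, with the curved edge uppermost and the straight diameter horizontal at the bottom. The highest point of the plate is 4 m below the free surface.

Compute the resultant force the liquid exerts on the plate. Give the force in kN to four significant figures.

F ≈ 254.3 kN

γ = ρg = 801 × 9.81 / 1000 = 7.85781 kN/m³.
The centroid lies 4r/(3π) = 0.848826 m above the diameter, so r − 4r/(3π) = 2 − 0.848826 = 1.15117 m below the topmost point, so the centroid depth is h_c = 4 + 1.15117 = 5.15117 m.
A = πr²/2 = π × 2²/2 = 6.28319 m².
Resultant F = γ·h_c·A = 7.85781 × 5.15117 × 6.28319 = 254.324 kN.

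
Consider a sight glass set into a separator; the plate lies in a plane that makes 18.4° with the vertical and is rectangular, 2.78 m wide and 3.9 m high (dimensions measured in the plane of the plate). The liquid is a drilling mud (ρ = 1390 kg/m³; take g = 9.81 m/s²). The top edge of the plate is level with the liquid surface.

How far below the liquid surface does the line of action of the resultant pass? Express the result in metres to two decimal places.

γ = ρg = 1390 × 9.81 / 1000 = 13.6359 kN/m³.
The plate makes 18.4° with the vertical, i.e. θ = 90° − 18.4° = 71.6° to the horizontal. Measuring y along the incline from the free-surface line, vertical depth h = y·sinθ with sinθ = 0.948876.
The centroid lies 3.9/2 = 1.95 m below the top edge, so y_c = 1.95 m and h_c = 1.95 × 0.948876 = 1.85031 m.
A = 2.78 × 3.9 = 10.842 m².
Resultant F = γ·h_c·A = 13.6359 × 1.85031 × 10.842 = 273.551 kN.
I_c = b·h³/12 = 2.78 × 3.9³/12 = 13.7422 m⁴.
Centre of pressure: y_p = y_c + I_c/(y_c·A) = 1.95 + 13.7422/(1.95 × 10.842) = 1.95 + 0.649998 = 2.6 m along the plane.
Vertically, h_p = y_p·sinθ = 2.6 × 0.948876 = 2.46708 m.

h_p = 2.47 m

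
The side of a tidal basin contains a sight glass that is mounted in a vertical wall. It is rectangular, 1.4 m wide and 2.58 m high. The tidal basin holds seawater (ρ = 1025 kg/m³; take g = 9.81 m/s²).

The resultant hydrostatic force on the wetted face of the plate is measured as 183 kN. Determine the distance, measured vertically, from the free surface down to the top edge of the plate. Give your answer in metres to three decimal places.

d_top ≈ 3.749 m

γ = ρg = 1025 × 9.81 / 1000 = 10.05525 kN/m³.
A = 1.4 × 2.58 = 3.612 m².
From F = γ·h_c·A, the centroid depth is h_c = 183/(10.05525 × 3.612) = 5.03861 m.
The centroid lies 2.58/2 = 1.29 m below the top edge, so the top edge sits at h_top = 5.03861 − 1.29 = 3.74861 m below the surface.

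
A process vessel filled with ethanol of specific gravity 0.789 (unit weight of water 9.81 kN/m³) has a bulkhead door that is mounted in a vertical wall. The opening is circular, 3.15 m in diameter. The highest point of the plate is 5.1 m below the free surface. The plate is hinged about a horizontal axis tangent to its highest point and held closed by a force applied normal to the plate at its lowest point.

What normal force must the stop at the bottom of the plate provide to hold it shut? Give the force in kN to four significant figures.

P ≈ 213.2 kN

γ = 0.789 × 9.81 = 7.74009 kN/m³.
The centroid is at the centre, 1.575 m below the top of the plate, so the centroid depth is h_c = 5.1 + 1.575 = 6.675 m.
A = π(1.575)² = 7.79311 m².
Resultant F = γ·h_c·A = 7.74009 × 6.675 × 7.79311 = 402.632 kN.
I_c = πr⁴/4 = π × 1.575⁴/4 = 4.83295 m⁴.
Centre of pressure: y_p = y_c + I_c/(y_c·A) = 6.675 + 4.83295/(6.675 × 7.79311) = 6.675 + 0.0929074 = 6.76791 m along the plane.
The resultant acts 1.575 + 0.0929074 = 1.66791 m (along the plate) below the hinge at the top edge, so the moment about the hinge is M = F × 1.66791 = 402.632 × 1.66791 = 671.554 kN·m.
A normal force at the bottom, 3.15 m from the hinge, must supply this moment: P = 671.554/3.15 = 213.192 kN.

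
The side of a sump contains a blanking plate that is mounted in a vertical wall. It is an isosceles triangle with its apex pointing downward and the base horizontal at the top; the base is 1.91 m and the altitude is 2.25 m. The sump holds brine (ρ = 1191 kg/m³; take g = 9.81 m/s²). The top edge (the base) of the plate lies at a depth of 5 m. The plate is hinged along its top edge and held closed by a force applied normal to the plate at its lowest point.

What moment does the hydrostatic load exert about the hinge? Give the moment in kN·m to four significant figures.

M ≈ 115.3 kN·m

γ = ρg = 1191 × 9.81 / 1000 = 11.68371 kN/m³.
With the apex down, the centroid sits h/3 = 2.25/3 = 0.75 m below the base (the top edge), so the centroid depth is h_c = 5 + 0.75 = 5.75 m.
A = ½ × 1.91 × 2.25 = 2.14875 m².
Resultant F = γ·h_c·A = 11.68371 × 5.75 × 2.14875 = 144.356 kN.
I_c = b·h³/36 = 1.91 × 2.25³/36 = 0.604336 m⁴.
Centre of pressure: y_p = y_c + I_c/(y_c·A) = 5.75 + 0.604336/(5.75 × 2.14875) = 5.75 + 0.048913 = 5.79891 m along the plane.
The resultant acts 0.75 + 0.048913 = 0.798913 m (along the plate) below the hinge at the top edge, so the moment about the hinge is M = F × 0.798913 = 144.356 × 0.798913 = 115.328 kN·m.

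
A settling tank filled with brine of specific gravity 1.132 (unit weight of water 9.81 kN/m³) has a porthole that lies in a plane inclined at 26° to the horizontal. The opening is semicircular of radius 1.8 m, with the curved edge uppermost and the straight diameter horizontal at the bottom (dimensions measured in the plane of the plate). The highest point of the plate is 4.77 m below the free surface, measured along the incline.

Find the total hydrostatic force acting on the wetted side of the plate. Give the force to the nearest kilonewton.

F ≈ 144 kN

γ = 1.132 × 9.81 = 11.10492 kN/m³.
Let θ = 26° be the plate's angle to the horizontal; measure y along the incline from where the plane meets the free surface. Vertical depth h = y·sinθ with sinθ = 0.438371.
The centroid lies 4r/(3π) = 0.763944 m above the diameter, so r − 4r/(3π) = 1.8 − 0.763944 = 1.03606 m below the topmost point, so y_c = 4.77 + 1.03606 = 5.80606 m and h_c = 5.80606 × 0.438371 = 2.54521 m.
A = πr²/2 = π × 1.8²/2 = 5.08938 m².
Resultant F = γ·h_c·A = 11.10492 × 2.54521 × 5.08938 = 143.848 kN.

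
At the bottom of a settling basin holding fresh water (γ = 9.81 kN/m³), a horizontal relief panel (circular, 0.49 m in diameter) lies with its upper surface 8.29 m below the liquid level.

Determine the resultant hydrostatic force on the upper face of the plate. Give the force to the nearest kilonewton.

γ = 9.81 kN/m³.
The plate is horizontal, so pressure is uniform at p = γ·h = 9.81 × 8.29 = 81.3249 kN/m².
A = π(0.245)² = 0.188574 m².
F = p·A = 81.3249 × 0.188574 = 15.3358 kN.

F ≈ 15 kN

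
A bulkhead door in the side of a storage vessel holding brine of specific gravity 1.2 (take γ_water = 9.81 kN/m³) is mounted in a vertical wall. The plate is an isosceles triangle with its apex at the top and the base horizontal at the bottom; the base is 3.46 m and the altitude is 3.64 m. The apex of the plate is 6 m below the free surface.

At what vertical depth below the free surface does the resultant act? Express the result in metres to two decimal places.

γ = 1.2 × 9.81 = 11.772 kN/m³.
With the apex up, the centroid sits 2h/3 = 2 × 3.64/3 = 2.42667 m below the apex, so the centroid depth is h_c = 6 + 2.42667 = 8.42667 m.
A = ½ × 3.46 × 3.64 = 6.2972 m².
Resultant F = γ·h_c·A = 11.772 × 8.42667 × 6.2972 = 624.674 kN.
I_c = b·h³/36 = 3.46 × 3.64³/36 = 4.6353 m⁴.
Centre of pressure: y_p = y_c + I_c/(y_c·A) = 8.42667 + 4.6353/(8.42667 × 6.2972) = 8.42667 + 0.0873523 = 8.51402 m along the plane.

h_p = 8.51 m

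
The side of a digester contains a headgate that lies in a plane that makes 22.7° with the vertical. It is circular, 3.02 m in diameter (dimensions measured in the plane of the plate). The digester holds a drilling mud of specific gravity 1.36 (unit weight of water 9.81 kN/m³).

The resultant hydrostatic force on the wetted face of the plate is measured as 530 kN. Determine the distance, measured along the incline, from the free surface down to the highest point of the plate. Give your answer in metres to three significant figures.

γ = 1.36 × 9.81 = 13.3416 kN/m³.
A = π(1.51)² = 7.16315 m².
From F = γ·h_c·A, the centroid depth is h_c = 530/(13.3416 × 7.16315) = 5.5458 m.
The plate makes 22.7° with the vertical, i.e. θ = 90° − 22.7° = 67.3° to the horizontal. Measuring y along the incline from the free-surface line, vertical depth h = y·sinθ with sinθ = 0.922538.
Along the incline, y_c = h_c/sinθ = 5.5458/0.922538 = 6.01146 m.
The centroid is at the centre, 1.51 m below the top of the plate, so the highest point sits at y_top = 6.01146 − 1.51 = 4.50146 m along the incline.

y_top ≈ 4.50 m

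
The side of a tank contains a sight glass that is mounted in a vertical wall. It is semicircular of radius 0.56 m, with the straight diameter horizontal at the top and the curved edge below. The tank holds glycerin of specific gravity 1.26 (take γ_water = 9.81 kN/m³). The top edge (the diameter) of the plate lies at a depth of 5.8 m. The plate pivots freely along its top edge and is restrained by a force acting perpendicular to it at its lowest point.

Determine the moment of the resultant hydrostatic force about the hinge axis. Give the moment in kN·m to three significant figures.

γ = 1.26 × 9.81 = 12.3606 kN/m³.
The centroid of a semicircle lies 4r/(3π) = 0.237671 m from the diameter, here below the top edge, so the centroid depth is h_c = 5.8 + 0.237671 = 6.03767 m.
A = πr²/2 = π × 0.56²/2 = 0.492602 m².
Resultant F = γ·h_c·A = 12.3606 × 6.03767 × 0.492602 = 36.7625 kN.
I_c = (π/8 − 8/(9π))·r⁴ = 0.109757 × 0.56⁴ = 0.010794 m⁴.
Centre of pressure: y_p = y_c + I_c/(y_c·A) = 6.03767 + 0.010794/(6.03767 × 0.492602) = 6.03767 + 0.00362925 = 6.0413 m along the plane.
The resultant acts 0.237671 + 0.00362925 = 0.2413 m (along the plate) below the hinge at the top edge, so the moment about the hinge is M = F × 0.2413 = 36.7625 × 0.2413 = 8.87079 kN·m.

M ≈ 8.87 kN·m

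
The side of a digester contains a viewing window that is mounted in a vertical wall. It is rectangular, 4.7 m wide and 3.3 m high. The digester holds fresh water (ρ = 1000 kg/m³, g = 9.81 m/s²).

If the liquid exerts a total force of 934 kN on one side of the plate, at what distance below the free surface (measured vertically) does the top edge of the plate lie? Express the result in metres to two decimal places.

γ = ρg = 1000 × 9.81 = 9810 N/m³ = 9.81 kN/m³.
A = 4.7 × 3.3 = 15.51 m².
From F = γ·h_c·A, the centroid depth is h_c = 934/(9.81 × 15.51) = 6.13855 m.
The centroid lies 3.3/2 = 1.65 m below the top edge, so the top edge sits at h_top = 6.13855 − 1.65 = 4.48855 m below the surface.

d_top ≈ 4.49 m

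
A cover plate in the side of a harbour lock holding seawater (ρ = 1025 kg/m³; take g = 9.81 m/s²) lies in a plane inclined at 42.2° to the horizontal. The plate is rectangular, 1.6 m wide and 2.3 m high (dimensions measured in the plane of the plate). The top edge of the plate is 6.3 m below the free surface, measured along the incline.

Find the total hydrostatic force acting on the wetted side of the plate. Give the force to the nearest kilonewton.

F ≈ 185 kN

γ = ρg = 1025 × 9.81 / 1000 = 10.05525 kN/m³.
Let θ = 42.2° be the plate's angle to the horizontal; measure y along the incline from where the plane meets the free surface. Vertical depth h = y·sinθ with sinθ = 0.671721.
The centroid lies 2.3/2 = 1.15 m below the top edge, so y_c = 6.3 + 1.15 = 7.45 m and h_c = 7.45 × 0.671721 = 5.00432 m.
A = 1.6 × 2.3 = 3.68 m².
Resultant F = γ·h_c·A = 10.05525 × 5.00432 × 3.68 = 185.176 kN.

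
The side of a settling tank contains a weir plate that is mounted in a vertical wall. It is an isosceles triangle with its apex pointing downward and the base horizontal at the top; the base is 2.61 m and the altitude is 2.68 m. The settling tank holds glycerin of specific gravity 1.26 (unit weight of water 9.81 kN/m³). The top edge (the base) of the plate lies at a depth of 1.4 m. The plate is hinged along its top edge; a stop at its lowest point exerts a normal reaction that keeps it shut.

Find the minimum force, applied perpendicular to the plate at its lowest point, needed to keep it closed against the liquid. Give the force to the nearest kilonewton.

γ = 1.26 × 9.81 = 12.3606 kN/m³.
With the apex down, the centroid sits h/3 = 2.68/3 = 0.893333 m below the base (the top edge), so the centroid depth is h_c = 1.4 + 0.893333 = 2.29333 m.
A = ½ × 2.61 × 2.68 = 3.4974 m².
Resultant F = γ·h_c·A = 12.3606 × 2.29333 × 3.4974 = 99.1406 kN.
I_c = b·h³/36 = 2.61 × 2.68³/36 = 1.39554 m⁴.
Centre of pressure: y_p = y_c + I_c/(y_c·A) = 2.29333 + 1.39554/(2.29333 × 3.4974) = 2.29333 + 0.173992 = 2.46732 m along the plane.
The resultant acts 0.893333 + 0.173992 = 1.06733 m (along the plate) below the hinge at the top edge, so the moment about the hinge is M = F × 1.06733 = 99.1406 × 1.06733 = 105.816 kN·m.
A normal force at the bottom, 2.68 m from the hinge, must supply this moment: P = 105.816/2.68 = 39.4836 kN.

P ≈ 39 kN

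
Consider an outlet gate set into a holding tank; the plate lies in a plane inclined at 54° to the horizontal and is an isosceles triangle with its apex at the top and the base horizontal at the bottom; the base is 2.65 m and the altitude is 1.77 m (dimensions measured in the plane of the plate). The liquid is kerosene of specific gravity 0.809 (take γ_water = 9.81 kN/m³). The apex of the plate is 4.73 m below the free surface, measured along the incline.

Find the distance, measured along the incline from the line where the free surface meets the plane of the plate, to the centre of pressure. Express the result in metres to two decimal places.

y_p = 5.94 m

γ = 0.809 × 9.81 = 7.93629 kN/m³.
Let θ = 54° be the plate's angle to the horizontal; measure y along the incline from where the plane meets the free surface. Vertical depth h = y·sinθ with sinθ = 0.809017.
With the apex up, the centroid sits 2h/3 = 2 × 1.77/3 = 1.18 m below the apex, so y_c = 4.73 + 1.18 = 5.91 m and h_c = 5.91 × 0.809017 = 4.78129 m.
A = ½ × 2.65 × 1.77 = 2.34525 m².
Resultant F = γ·h_c·A = 7.93629 × 4.78129 × 2.34525 = 88.9922 kN.
I_c = b·h³/36 = 2.65 × 1.77³/36 = 0.408191 m⁴.
Centre of pressure: y_p = y_c + I_c/(y_c·A) = 5.91 + 0.408191/(5.91 × 2.34525) = 5.91 + 0.0294501 = 5.93945 m along the plane.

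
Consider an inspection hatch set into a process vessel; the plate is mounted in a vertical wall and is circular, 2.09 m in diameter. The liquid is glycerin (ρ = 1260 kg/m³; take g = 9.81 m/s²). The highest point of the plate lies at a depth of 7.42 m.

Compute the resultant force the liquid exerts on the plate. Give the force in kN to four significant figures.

γ = ρg = 1260 × 9.81 / 1000 = 12.3606 kN/m³.
The centroid is at the centre, 1.045 m below the top of the plate, so the centroid depth is h_c = 7.42 + 1.045 = 8.465 m.
A = π(1.045)² = 3.4307 m².
Resultant F = γ·h_c·A = 12.3606 × 8.465 × 3.4307 = 358.963 kN.

F ≈ 359.0 kN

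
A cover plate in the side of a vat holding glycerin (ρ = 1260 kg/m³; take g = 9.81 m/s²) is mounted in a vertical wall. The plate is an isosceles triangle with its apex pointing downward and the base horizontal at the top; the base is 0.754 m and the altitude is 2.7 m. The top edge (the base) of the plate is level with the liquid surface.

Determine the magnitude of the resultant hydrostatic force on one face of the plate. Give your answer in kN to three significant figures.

F ≈ 11.3 kN

γ = ρg = 1260 × 9.81 / 1000 = 12.3606 kN/m³.
With the apex down, the centroid sits h/3 = 2.7/3 = 0.9 m below the base (the top edge), so the centroid depth is h_c = 0.9 m.
A = ½ × 0.754 × 2.7 = 1.0179 m².
Resultant F = γ·h_c·A = 12.3606 × 0.9 × 1.0179 = 11.3237 kN.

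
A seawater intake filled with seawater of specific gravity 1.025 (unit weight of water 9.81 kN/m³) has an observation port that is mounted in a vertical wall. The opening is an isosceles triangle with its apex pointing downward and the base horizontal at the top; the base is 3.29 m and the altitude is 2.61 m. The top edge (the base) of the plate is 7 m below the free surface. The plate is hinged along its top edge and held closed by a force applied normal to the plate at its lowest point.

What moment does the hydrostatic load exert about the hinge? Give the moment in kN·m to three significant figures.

M ≈ 312 kN·m

γ = 1.025 × 9.81 = 10.05525 kN/m³.
With the apex down, the centroid sits h/3 = 2.61/3 = 0.87 m below the base (the top edge), so the centroid depth is h_c = 7 + 0.87 = 7.87 m.
A = ½ × 3.29 × 2.61 = 4.29345 m².
Resultant F = γ·h_c·A = 10.05525 × 7.87 × 4.29345 = 339.761 kN.
I_c = b·h³/36 = 3.29 × 2.61³/36 = 1.62486 m⁴.
Centre of pressure: y_p = y_c + I_c/(y_c·A) = 7.87 + 1.62486/(7.87 × 4.29345) = 7.87 + 0.0480878 = 7.91809 m along the plane.
The resultant acts 0.87 + 0.0480878 = 0.918088 m (along the plate) below the hinge at the top edge, so the moment about the hinge is M = F × 0.918088 = 339.761 × 0.918088 = 311.93 kN·m.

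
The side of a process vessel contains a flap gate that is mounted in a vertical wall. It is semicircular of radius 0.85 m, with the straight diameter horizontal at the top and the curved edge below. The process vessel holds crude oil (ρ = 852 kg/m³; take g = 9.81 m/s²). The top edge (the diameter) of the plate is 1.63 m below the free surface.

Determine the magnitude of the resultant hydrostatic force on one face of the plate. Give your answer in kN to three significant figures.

γ = ρg = 852 × 9.81 / 1000 = 8.35812 kN/m³.
The centroid of a semicircle lies 4r/(3π) = 0.360751 m from the diameter, here below the top edge, so the centroid depth is h_c = 1.63 + 0.360751 = 1.99075 m.
A = πr²/2 = π × 0.85²/2 = 1.1349 m².
Resultant F = γ·h_c·A = 8.35812 × 1.99075 × 1.1349 = 18.8835 kN.

F ≈ 18.9 kN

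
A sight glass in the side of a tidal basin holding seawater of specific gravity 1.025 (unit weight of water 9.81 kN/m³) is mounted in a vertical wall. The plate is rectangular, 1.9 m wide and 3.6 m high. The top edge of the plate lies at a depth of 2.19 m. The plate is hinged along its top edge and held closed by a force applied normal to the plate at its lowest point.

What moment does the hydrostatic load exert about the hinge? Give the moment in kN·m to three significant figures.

M ≈ 568 kN·m

γ = 1.025 × 9.81 = 10.05525 kN/m³.
The centroid lies 3.6/2 = 1.8 m below the top edge, so the centroid depth is h_c = 2.19 + 1.8 = 3.99 m.
A = 1.9 × 3.6 = 6.84 m².
Resultant F = γ·h_c·A = 10.05525 × 3.99 × 6.84 = 274.424 kN.
I_c = b·h³/12 = 1.9 × 3.6³/12 = 7.3872 m⁴.
Centre of pressure: y_p = y_c + I_c/(y_c·A) = 3.99 + 7.3872/(3.99 × 6.84) = 3.99 + 0.270677 = 4.26068 m along the plane.
The resultant acts 1.8 + 0.270677 = 2.07068 m (along the plate) below the hinge at the top edge, so the moment about the hinge is M = F × 2.07068 = 274.424 × 2.07068 = 568.244 kN·m.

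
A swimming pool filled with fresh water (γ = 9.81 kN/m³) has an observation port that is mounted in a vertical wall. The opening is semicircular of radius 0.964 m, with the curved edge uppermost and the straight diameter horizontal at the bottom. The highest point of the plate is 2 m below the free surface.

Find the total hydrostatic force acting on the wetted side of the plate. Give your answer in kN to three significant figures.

F ≈ 36.6 kN

γ = 9.81 kN/m³.
The centroid lies 4r/(3π) = 0.409134 m above the diameter, so r − 4r/(3π) = 0.964 − 0.409134 = 0.554866 m below the topmost point, so the centroid depth is h_c = 2 + 0.554866 = 2.55487 m.
A = πr²/2 = π × 0.964²/2 = 1.45973 m².
Resultant F = γ·h_c·A = 9.81 × 2.55487 × 1.45973 = 36.5856 kN.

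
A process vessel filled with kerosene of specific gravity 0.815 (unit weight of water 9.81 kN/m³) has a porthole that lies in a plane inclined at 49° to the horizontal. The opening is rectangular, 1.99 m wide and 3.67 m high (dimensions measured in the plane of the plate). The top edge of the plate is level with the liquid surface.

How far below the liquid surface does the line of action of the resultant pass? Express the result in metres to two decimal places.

γ = 0.815 × 9.81 = 7.99515 kN/m³.
Let θ = 49° be the plate's angle to the horizontal; measure y along the incline from where the plane meets the free surface. Vertical depth h = y·sinθ with sinθ = 0.754710.
The centroid lies 3.67/2 = 1.835 m below the top edge, so y_c = 1.835 m and h_c = 1.835 × 0.754710 = 1.38489 m.
A = 1.99 × 3.67 = 7.3033 m².
Resultant F = γ·h_c·A = 7.99515 × 1.38489 × 7.3033 = 80.8651 kN.
I_c = b·h³/12 = 1.99 × 3.67³/12 = 8.19728 m⁴.
Centre of pressure: y_p = y_c + I_c/(y_c·A) = 1.835 + 8.19728/(1.835 × 7.3033) = 1.835 + 0.611666 = 2.44667 m along the plane.
Vertically, h_p = y_p·sinθ = 2.44667 × 0.754710 = 1.84653 m.

h_p = 1.85 m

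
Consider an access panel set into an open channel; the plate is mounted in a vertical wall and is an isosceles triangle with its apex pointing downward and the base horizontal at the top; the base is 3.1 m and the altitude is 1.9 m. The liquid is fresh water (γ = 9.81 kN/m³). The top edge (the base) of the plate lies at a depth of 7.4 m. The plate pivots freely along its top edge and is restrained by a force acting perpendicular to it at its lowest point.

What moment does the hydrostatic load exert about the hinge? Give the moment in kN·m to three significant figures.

γ = 9.81 kN/m³.
With the apex down, the centroid sits h/3 = 1.9/3 = 0.633333 m below the base (the top edge), so the centroid depth is h_c = 7.4 + 0.633333 = 8.03333 m.
A = ½ × 3.1 × 1.9 = 2.945 m².
Resultant F = γ·h_c·A = 9.81 × 8.03333 × 2.945 = 232.087 kN.
I_c = b·h³/36 = 3.1 × 1.9³/36 = 0.590636 m⁴.
Centre of pressure: y_p = y_c + I_c/(y_c·A) = 8.03333 + 0.590636/(8.03333 × 2.945) = 8.03333 + 0.0249654 = 8.0583 m along the plane.
The resultant acts 0.633333 + 0.0249654 = 0.658298 m (along the plate) below the hinge at the top edge, so the moment about the hinge is M = F × 0.658298 = 232.087 × 0.658298 = 152.782 kN·m.

M ≈ 153 kN·m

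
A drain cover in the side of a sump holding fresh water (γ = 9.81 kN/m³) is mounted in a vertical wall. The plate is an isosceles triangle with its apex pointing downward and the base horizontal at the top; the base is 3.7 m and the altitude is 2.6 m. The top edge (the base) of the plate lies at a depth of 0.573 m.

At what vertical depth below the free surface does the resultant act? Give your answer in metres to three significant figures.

γ = 9.81 kN/m³.
With the apex down, the centroid sits h/3 = 2.6/3 = 0.866667 m below the base (the top edge), so the centroid depth is h_c = 0.573 + 0.866667 = 1.43967 m.
A = ½ × 3.7 × 2.6 = 4.81 m².
Resultant F = γ·h_c·A = 9.81 × 1.43967 × 4.81 = 67.9324 kN.
I_c = b·h³/36 = 3.7 × 2.6³/36 = 1.80642 m⁴.
Centre of pressure: y_p = y_c + I_c/(y_c·A) = 1.43967 + 1.80642/(1.43967 × 4.81) = 1.43967 + 0.260862 = 1.70053 m along the plane.

h_p = 1.70 m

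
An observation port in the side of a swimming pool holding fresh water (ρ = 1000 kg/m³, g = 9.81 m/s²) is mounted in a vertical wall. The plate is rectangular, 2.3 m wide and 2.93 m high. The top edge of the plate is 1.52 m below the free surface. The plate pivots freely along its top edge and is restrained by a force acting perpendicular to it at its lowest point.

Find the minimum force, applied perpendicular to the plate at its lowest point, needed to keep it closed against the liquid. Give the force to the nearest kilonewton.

γ = ρg = 1000 × 9.81 = 9810 N/m³ = 9.81 kN/m³.
The centroid lies 2.93/2 = 1.465 m below the top edge, so the centroid depth is h_c = 1.52 + 1.465 = 2.985 m.
A = 2.3 × 2.93 = 6.739 m².
Resultant F = γ·h_c·A = 9.81 × 2.985 × 6.739 = 197.337 kN.
I_c = b·h³/12 = 2.3 × 2.93³/12 = 4.82114 m⁴.
Centre of pressure: y_p = y_c + I_c/(y_c·A) = 2.985 + 4.82114/(2.985 × 6.739) = 2.985 + 0.239668 = 3.22467 m along the plane.
The resultant acts 1.465 + 0.239668 = 1.70467 m (along the plate) below the hinge at the top edge, so the moment about the hinge is M = F × 1.70467 = 197.337 × 1.70467 = 336.394 kN·m.
A normal force at the bottom, 2.93 m from the hinge, must supply this moment: P = 336.394/2.93 = 114.81 kN.

P ≈ 115 kN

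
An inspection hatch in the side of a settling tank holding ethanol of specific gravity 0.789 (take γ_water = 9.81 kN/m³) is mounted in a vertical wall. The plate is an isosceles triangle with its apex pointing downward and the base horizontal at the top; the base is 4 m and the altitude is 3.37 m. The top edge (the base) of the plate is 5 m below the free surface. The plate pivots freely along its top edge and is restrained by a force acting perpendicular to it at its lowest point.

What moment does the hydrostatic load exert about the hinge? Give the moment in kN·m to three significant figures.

γ = 0.789 × 9.81 = 7.74009 kN/m³.
With the apex down, the centroid sits h/3 = 3.37/3 = 1.12333 m below the base (the top edge), so the centroid depth is h_c = 5 + 1.12333 = 6.12333 m.
A = ½ × 4 × 3.37 = 6.74 m².
Resultant F = γ·h_c·A = 7.74009 × 6.12333 × 6.74 = 319.443 kN.
I_c = b·h³/36 = 4 × 3.37³/36 = 4.25253 m⁴.
Centre of pressure: y_p = y_c + I_c/(y_c·A) = 6.12333 + 4.25253/(6.12333 × 6.74) = 6.12333 + 0.103039 = 6.22637 m along the plane.
The resultant acts 1.12333 + 0.103039 = 1.22637 m (along the plate) below the hinge at the top edge, so the moment about the hinge is M = F × 1.22637 = 319.443 × 1.22637 = 391.755 kN·m.

M ≈ 392 kN·m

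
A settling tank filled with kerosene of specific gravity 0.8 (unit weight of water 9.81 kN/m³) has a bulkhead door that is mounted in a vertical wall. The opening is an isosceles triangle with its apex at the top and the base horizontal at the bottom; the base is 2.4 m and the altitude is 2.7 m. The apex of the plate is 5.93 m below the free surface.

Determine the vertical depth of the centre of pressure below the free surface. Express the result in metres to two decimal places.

γ = 0.8 × 9.81 = 7.848 kN/m³.
With the apex up, the centroid sits 2h/3 = 2 × 2.7/3 = 1.8 m below the apex, so the centroid depth is h_c = 5.93 + 1.8 = 7.73 m.
A = ½ × 2.4 × 2.7 = 3.24 m².
Resultant F = γ·h_c·A = 7.848 × 7.73 × 3.24 = 196.555 kN.
I_c = b·h³/36 = 2.4 × 2.7³/36 = 1.3122 m⁴.
Centre of pressure: y_p = y_c + I_c/(y_c·A) = 7.73 + 1.3122/(7.73 × 3.24) = 7.73 + 0.0523933 = 7.78239 m along the plane.

h_p = 7.78 m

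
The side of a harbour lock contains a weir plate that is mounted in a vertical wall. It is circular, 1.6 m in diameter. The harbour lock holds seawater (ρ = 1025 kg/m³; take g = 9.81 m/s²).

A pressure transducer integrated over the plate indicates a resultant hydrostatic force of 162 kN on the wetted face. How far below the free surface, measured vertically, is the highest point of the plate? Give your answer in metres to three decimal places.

d_top ≈ 7.213 m

γ = ρg = 1025 × 9.81 / 1000 = 10.05525 kN/m³.
A = π(0.8)² = 2.01062 m².
From F = γ·h_c·A, the centroid depth is h_c = 162/(10.05525 × 2.01062) = 8.01294 m.
The centroid is at the centre, 0.8 m below the top of the plate, so the highest point sits at h_top = 8.01294 − 0.8 = 7.21294 m below the surface.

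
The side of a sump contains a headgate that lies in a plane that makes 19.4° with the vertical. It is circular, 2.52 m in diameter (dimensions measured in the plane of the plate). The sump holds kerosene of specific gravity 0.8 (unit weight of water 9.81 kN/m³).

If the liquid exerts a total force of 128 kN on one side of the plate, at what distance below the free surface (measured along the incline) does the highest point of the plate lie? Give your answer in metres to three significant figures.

y_top ≈ 2.21 m

γ = 0.8 × 9.81 = 7.848 kN/m³.
A = π(1.26)² = 4.98759 m².
From F = γ·h_c·A, the centroid depth is h_c = 128/(7.848 × 4.98759) = 3.27009 m.
The plate makes 19.4° with the vertical, i.e. θ = 90° − 19.4° = 70.6° to the horizontal. Measuring y along the incline from the free-surface line, vertical depth h = y·sinθ with sinθ = 0.943223.
Along the incline, y_c = h_c/sinθ = 3.27009/0.943223 = 3.46693 m.
The centroid is at the centre, 1.26 m below the top of the plate, so the highest point sits at y_top = 3.46693 − 1.26 = 2.20693 m along the incline.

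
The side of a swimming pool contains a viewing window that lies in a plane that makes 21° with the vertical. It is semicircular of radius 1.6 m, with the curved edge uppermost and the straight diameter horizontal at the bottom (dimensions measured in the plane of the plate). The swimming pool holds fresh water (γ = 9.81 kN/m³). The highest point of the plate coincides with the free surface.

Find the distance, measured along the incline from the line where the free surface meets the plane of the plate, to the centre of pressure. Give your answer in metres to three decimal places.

y_p = 1.115 m

γ = 9.81 kN/m³.
The plate makes 21° with the vertical, i.e. θ = 90° − 21° = 69° to the horizontal. Measuring y along the incline from the free-surface line, vertical depth h = y·sinθ with sinθ = 0.933580.
The centroid lies 4r/(3π) = 0.679061 m above the diameter, so r − 4r/(3π) = 1.6 − 0.679061 = 0.920939 m below the topmost point, so y_c = 0.920939 m and h_c = 0.920939 × 0.933580 = 0.85977 m.
A = πr²/2 = π × 1.6²/2 = 4.02124 m².
Resultant F = γ·h_c·A = 9.81 × 0.85977 × 4.02124 = 33.9165 kN.
I_c = (π/8 − 8/(9π))·r⁴ = 0.109757 × 1.6⁴ = 0.719303 m⁴.
Centre of pressure: y_p = y_c + I_c/(y_c·A) = 0.920939 + 0.719303/(0.920939 × 4.02124) = 0.920939 + 0.194232 = 1.11517 m along the plane.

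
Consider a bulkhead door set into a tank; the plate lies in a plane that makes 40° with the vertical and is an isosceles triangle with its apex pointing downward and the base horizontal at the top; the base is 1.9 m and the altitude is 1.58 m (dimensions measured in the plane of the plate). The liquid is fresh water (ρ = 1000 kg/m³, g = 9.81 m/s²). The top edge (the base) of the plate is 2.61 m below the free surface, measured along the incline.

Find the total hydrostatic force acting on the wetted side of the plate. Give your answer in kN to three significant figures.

F ≈ 35.4 kN

γ = ρg = 1000 × 9.81 = 9810 N/m³ = 9.81 kN/m³.
The plate makes 40° with the vertical, i.e. θ = 90° − 40° = 50° to the horizontal. Measuring y along the incline from the free-surface line, vertical depth h = y·sinθ with sinθ = 0.766044.
With the apex down, the centroid sits h/3 = 1.58/3 = 0.526667 m below the base (the top edge), so y_c = 2.61 + 0.526667 = 3.13667 m and h_c = 3.13667 × 0.766044 = 2.40283 m.
A = ½ × 1.9 × 1.58 = 1.501 m².
Resultant F = γ·h_c·A = 9.81 × 2.40283 × 1.501 = 35.3812 kN.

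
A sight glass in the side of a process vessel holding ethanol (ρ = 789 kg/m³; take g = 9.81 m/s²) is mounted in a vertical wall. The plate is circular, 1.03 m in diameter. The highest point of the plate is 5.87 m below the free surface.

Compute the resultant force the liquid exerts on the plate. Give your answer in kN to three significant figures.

F ≈ 41.2 kN

γ = ρg = 789 × 9.81 / 1000 = 7.74009 kN/m³.
The centroid is at the centre, 0.515 m below the top of the plate, so the centroid depth is h_c = 5.87 + 0.515 = 6.385 m.
A = π(0.515)² = 0.833229 m².
Resultant F = γ·h_c·A = 7.74009 × 6.385 × 0.833229 = 41.1786 kN.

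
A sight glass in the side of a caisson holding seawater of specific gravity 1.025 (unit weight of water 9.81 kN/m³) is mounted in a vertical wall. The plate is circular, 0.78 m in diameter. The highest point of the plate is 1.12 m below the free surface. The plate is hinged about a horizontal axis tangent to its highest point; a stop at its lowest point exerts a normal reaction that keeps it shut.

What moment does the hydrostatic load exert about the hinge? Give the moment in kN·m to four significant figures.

M ≈ 3.012 kN·m

γ = 1.025 × 9.81 = 10.05525 kN/m³.
The centroid is at the centre, 0.39 m below the top of the plate, so the centroid depth is h_c = 1.12 + 0.39 = 1.51 m.
A = π(0.39)² = 0.477836 m².
Resultant F = γ·h_c·A = 10.05525 × 1.51 × 0.477836 = 7.25519 kN.
I_c = πr⁴/4 = π × 0.39⁴/4 = 0.0181697 m⁴.
Centre of pressure: y_p = y_c + I_c/(y_c·A) = 1.51 + 0.0181697/(1.51 × 0.477836) = 1.51 + 0.0251821 = 1.53518 m along the plane.
The resultant acts 0.39 + 0.0251821 = 0.415182 m (along the plate) below the hinge at the top edge, so the moment about the hinge is M = F × 0.415182 = 7.25519 × 0.415182 = 3.01222 kN·m.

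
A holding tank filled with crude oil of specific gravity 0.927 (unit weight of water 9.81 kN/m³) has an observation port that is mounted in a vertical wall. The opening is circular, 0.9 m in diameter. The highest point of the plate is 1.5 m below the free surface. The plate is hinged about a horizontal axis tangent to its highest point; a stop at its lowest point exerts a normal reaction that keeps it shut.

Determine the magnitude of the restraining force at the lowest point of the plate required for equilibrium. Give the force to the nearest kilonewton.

γ = 0.927 × 9.81 = 9.09387 kN/m³.
The centroid is at the centre, 0.45 m below the top of the plate, so the centroid depth is h_c = 1.5 + 0.45 = 1.95 m.
A = π(0.45)² = 0.636173 m².
Resultant F = γ·h_c·A = 9.09387 × 1.95 × 0.636173 = 11.2813 kN.
I_c = πr⁴/4 = π × 0.45⁴/4 = 0.0322062 m⁴.
Centre of pressure: y_p = y_c + I_c/(y_c·A) = 1.95 + 0.0322062/(1.95 × 0.636173) = 1.95 + 0.0259615 = 1.97596 m along the plane.
The resultant acts 0.45 + 0.0259615 = 0.475962 m (along the plate) below the hinge at the top edge, so the moment about the hinge is M = F × 0.475962 = 11.2813 × 0.475962 = 5.36947 kN·m.
A normal force at the bottom, 0.9 m from the hinge, must supply this moment: P = 5.36947/0.9 = 5.96608 kN.

P ≈ 6 kN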